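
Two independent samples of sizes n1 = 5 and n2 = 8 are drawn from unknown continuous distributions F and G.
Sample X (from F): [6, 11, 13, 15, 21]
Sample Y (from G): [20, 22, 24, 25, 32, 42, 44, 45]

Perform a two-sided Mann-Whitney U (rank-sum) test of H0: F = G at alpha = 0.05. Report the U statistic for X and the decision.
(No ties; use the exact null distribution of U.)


Step 1: Combine and sort all 13 observations; assign midranks.
sorted (value, group): (6,X), (11,X), (13,X), (15,X), (20,Y), (21,X), (22,Y), (24,Y), (25,Y), (32,Y), (42,Y), (44,Y), (45,Y)
ranks: 6->1, 11->2, 13->3, 15->4, 20->5, 21->6, 22->7, 24->8, 25->9, 32->10, 42->11, 44->12, 45->13
Step 2: Rank sum for X: R1 = 1 + 2 + 3 + 4 + 6 = 16.
Step 3: U_X = R1 - n1(n1+1)/2 = 16 - 5*6/2 = 16 - 15 = 1.
       U_Y = n1*n2 - U_X = 40 - 1 = 39.
Step 4: No ties, so the exact null distribution of U (based on enumerating the C(13,5) = 1287 equally likely rank assignments) gives the two-sided p-value.
Step 5: p-value = 0.003108; compare to alpha = 0.05. reject H0.

U_X = 1, p = 0.003108, reject H0 at alpha = 0.05.


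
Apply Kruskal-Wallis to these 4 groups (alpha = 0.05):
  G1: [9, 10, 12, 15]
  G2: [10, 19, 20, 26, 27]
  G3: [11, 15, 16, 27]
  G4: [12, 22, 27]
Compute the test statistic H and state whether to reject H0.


Step 1: Combine all N = 16 observations and assign midranks.
sorted (value, group, rank): (9,G1,1), (10,G1,2.5), (10,G2,2.5), (11,G3,4), (12,G1,5.5), (12,G4,5.5), (15,G1,7.5), (15,G3,7.5), (16,G3,9), (19,G2,10), (20,G2,11), (22,G4,12), (26,G2,13), (27,G2,15), (27,G3,15), (27,G4,15)
Step 2: Sum ranks within each group.
R_1 = 16.5 (n_1 = 4)
R_2 = 51.5 (n_2 = 5)
R_3 = 35.5 (n_3 = 4)
R_4 = 32.5 (n_4 = 3)
Step 3: H = 12/(N(N+1)) * sum(R_i^2/n_i) - 3(N+1)
     = 12/(16*17) * (16.5^2/4 + 51.5^2/5 + 35.5^2/4 + 32.5^2/3) - 3*17
     = 0.044118 * 1265.66 - 51
     = 4.837868.
Step 4: Ties present; correction factor C = 1 - 42/(16^3 - 16) = 0.989706. Corrected H = 4.837868 / 0.989706 = 4.888187.
Step 5: Under H0, H ~ chi^2(3); p-value = 0.180170.
Step 6: alpha = 0.05. fail to reject H0.

H = 4.8882, df = 3, p = 0.180170, fail to reject H0.


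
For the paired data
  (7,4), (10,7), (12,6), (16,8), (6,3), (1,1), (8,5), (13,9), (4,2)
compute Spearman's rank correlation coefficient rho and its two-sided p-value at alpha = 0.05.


Step 1: Rank x and y separately (midranks; no ties here).
rank(x): 7->4, 10->6, 12->7, 16->9, 6->3, 1->1, 8->5, 13->8, 4->2
rank(y): 4->4, 7->7, 6->6, 8->8, 3->3, 1->1, 5->5, 9->9, 2->2
Step 2: d_i = R_x(i) - R_y(i); compute d_i^2.
  (4-4)^2=0, (6-7)^2=1, (7-6)^2=1, (9-8)^2=1, (3-3)^2=0, (1-1)^2=0, (5-5)^2=0, (8-9)^2=1, (2-2)^2=0
sum(d^2) = 4.
Step 3: rho = 1 - 6*4 / (9*(9^2 - 1)) = 1 - 24/720 = 0.966667.
Step 4: Under H0, t = rho * sqrt((n-2)/(1-rho^2)) = 9.9890 ~ t(7).
Step 5: Two-sided p-value from the t-distribution with 7 df = 0.000022.
Step 6: alpha = 0.05. reject H0.

rho = 0.9667, p = 0.000022, reject H0 at alpha = 0.05.


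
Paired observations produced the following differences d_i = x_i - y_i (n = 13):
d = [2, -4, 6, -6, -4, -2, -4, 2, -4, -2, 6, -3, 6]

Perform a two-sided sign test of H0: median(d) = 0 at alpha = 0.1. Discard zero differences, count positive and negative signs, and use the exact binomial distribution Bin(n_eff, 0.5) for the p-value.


Step 1: Discard zero differences. Original n = 13; n_eff = number of nonzero differences = 13.
Nonzero differences (with sign): +2, -4, +6, -6, -4, -2, -4, +2, -4, -2, +6, -3, +6
Step 2: Count signs: positive = 5, negative = 8.
Step 3: Under H0: P(positive) = 0.5, so the number of positives S ~ Bin(13, 0.5).
Step 4: Two-sided exact p-value = sum of Bin(13,0.5) probabilities at or below the observed probability = 0.581055.
Step 5: alpha = 0.1. fail to reject H0.

n_eff = 13, pos = 5, neg = 8, p = 0.581055, fail to reject H0.


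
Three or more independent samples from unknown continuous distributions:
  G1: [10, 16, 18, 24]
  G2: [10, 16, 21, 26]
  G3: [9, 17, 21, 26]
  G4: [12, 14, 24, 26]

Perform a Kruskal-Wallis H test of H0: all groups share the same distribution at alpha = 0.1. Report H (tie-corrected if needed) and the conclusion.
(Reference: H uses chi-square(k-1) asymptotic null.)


Step 1: Combine all N = 16 observations and assign midranks.
sorted (value, group, rank): (9,G3,1), (10,G1,2.5), (10,G2,2.5), (12,G4,4), (14,G4,5), (16,G1,6.5), (16,G2,6.5), (17,G3,8), (18,G1,9), (21,G2,10.5), (21,G3,10.5), (24,G1,12.5), (24,G4,12.5), (26,G2,15), (26,G3,15), (26,G4,15)
Step 2: Sum ranks within each group.
R_1 = 30.5 (n_1 = 4)
R_2 = 34.5 (n_2 = 4)
R_3 = 34.5 (n_3 = 4)
R_4 = 36.5 (n_4 = 4)
Step 3: H = 12/(N(N+1)) * sum(R_i^2/n_i) - 3(N+1)
     = 12/(16*17) * (30.5^2/4 + 34.5^2/4 + 34.5^2/4 + 36.5^2/4) - 3*17
     = 0.044118 * 1160.75 - 51
     = 0.209559.
Step 4: Ties present; correction factor C = 1 - 48/(16^3 - 16) = 0.988235. Corrected H = 0.209559 / 0.988235 = 0.212054.
Step 5: Under H0, H ~ chi^2(3); p-value = 0.975620.
Step 6: alpha = 0.1. fail to reject H0.

H = 0.2121, df = 3, p = 0.975620, fail to reject H0.


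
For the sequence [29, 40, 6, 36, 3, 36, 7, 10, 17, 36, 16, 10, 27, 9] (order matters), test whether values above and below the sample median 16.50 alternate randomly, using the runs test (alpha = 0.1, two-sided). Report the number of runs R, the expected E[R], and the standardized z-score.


Step 1: Compute median = 16.50; label A = above, B = below.
Labels in order: AABABABBAABBAB  (n_A = 7, n_B = 7)
Step 2: Count runs R = 10.
Step 3: Under H0 (random ordering), E[R] = 2*n_A*n_B/(n_A+n_B) + 1 = 2*7*7/14 + 1 = 8.0000.
        Var[R] = 2*n_A*n_B*(2*n_A*n_B - n_A - n_B) / ((n_A+n_B)^2 * (n_A+n_B-1)) = 8232/2548 = 3.2308.
        SD[R] = 1.7974.
Step 4: Continuity-corrected z = (R - 0.5 - E[R]) / SD[R] = (10 - 0.5 - 8.0000) / 1.7974 = 0.8345.
Step 5: Two-sided p-value via normal approximation = 2*(1 - Phi(|z|)) = 0.403986.
Step 6: alpha = 0.1. fail to reject H0.

R = 10, z = 0.8345, p = 0.403986, fail to reject H0.


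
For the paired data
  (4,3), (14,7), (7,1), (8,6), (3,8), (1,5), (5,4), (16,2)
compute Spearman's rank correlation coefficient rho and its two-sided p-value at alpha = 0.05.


Step 1: Rank x and y separately (midranks; no ties here).
rank(x): 4->3, 14->7, 7->5, 8->6, 3->2, 1->1, 5->4, 16->8
rank(y): 3->3, 7->7, 1->1, 6->6, 8->8, 5->5, 4->4, 2->2
Step 2: d_i = R_x(i) - R_y(i); compute d_i^2.
  (3-3)^2=0, (7-7)^2=0, (5-1)^2=16, (6-6)^2=0, (2-8)^2=36, (1-5)^2=16, (4-4)^2=0, (8-2)^2=36
sum(d^2) = 104.
Step 3: rho = 1 - 6*104 / (8*(8^2 - 1)) = 1 - 624/504 = -0.238095.
Step 4: Under H0, t = rho * sqrt((n-2)/(1-rho^2)) = -0.6005 ~ t(6).
Step 5: Two-sided p-value from the t-distribution with 6 df = 0.570156.
Step 6: alpha = 0.05. fail to reject H0.

rho = -0.2381, p = 0.570156, fail to reject H0 at alpha = 0.05.


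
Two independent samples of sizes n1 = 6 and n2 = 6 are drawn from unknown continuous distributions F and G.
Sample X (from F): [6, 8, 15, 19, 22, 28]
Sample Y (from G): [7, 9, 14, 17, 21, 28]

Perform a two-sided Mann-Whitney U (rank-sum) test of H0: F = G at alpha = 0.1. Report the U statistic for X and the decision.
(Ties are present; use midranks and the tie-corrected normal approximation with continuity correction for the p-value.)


Step 1: Combine and sort all 12 observations; assign midranks.
sorted (value, group): (6,X), (7,Y), (8,X), (9,Y), (14,Y), (15,X), (17,Y), (19,X), (21,Y), (22,X), (28,X), (28,Y)
ranks: 6->1, 7->2, 8->3, 9->4, 14->5, 15->6, 17->7, 19->8, 21->9, 22->10, 28->11.5, 28->11.5
Step 2: Rank sum for X: R1 = 1 + 3 + 6 + 8 + 10 + 11.5 = 39.5.
Step 3: U_X = R1 - n1(n1+1)/2 = 39.5 - 6*7/2 = 39.5 - 21 = 18.5.
       U_Y = n1*n2 - U_X = 36 - 18.5 = 17.5.
Step 4: Ties are present, so use the tie-corrected normal approximation (with continuity correction) for the p-value.
Step 5: p-value = 1.000000; compare to alpha = 0.1. fail to reject H0.

U_X = 18.5, p = 1.000000, fail to reject H0 at alpha = 0.1.


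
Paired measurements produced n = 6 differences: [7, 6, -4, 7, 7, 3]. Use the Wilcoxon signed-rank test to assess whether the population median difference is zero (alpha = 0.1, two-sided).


Step 1: Drop any zero differences (none here) and take |d_i|.
|d| = [7, 6, 4, 7, 7, 3]
Step 2: Midrank |d_i| (ties get averaged ranks).
ranks: |7|->5, |6|->3, |4|->2, |7|->5, |7|->5, |3|->1
Step 3: Attach original signs; sum ranks with positive sign and with negative sign.
W+ = 5 + 3 + 5 + 5 + 1 = 19
W- = 2 = 2
(Check: W+ + W- = 21 should equal n(n+1)/2 = 21.)
Step 4: Test statistic W = min(W+, W-) = 2.
Step 5: Ties in |d|, so use the tie-corrected normal approximation.
        E[W] = n(n+1)/4 = 6*7/4 = 10.5.
        Tie groups: |d|=7 (t=3); sum(t^3 - t) = 24.
        Var[W] = n(n+1)(2n+1)/24 - sum(t^3-t)/48 = 546/24 - 24/48 = 22.25.
        z = (W - E[W]) / sqrt(Var[W]) = (2 - 10.5) / 4.7170 = -1.8020.
        Two-sided p = 2*Phi(z) = 0.071546.
Step 6: alpha = 0.1. reject H0.

W+ = 19, W- = 2, W = min = 2, p = 0.071546, reject H0.


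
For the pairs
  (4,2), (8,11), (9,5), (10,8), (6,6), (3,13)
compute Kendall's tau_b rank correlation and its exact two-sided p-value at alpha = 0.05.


Step 1: Enumerate the 15 unordered pairs (i,j) with i<j and classify each by sign(x_j-x_i) * sign(y_j-y_i).
  (1,2):dx=+4,dy=+9->C; (1,3):dx=+5,dy=+3->C; (1,4):dx=+6,dy=+6->C; (1,5):dx=+2,dy=+4->C
  (1,6):dx=-1,dy=+11->D; (2,3):dx=+1,dy=-6->D; (2,4):dx=+2,dy=-3->D; (2,5):dx=-2,dy=-5->C
  (2,6):dx=-5,dy=+2->D; (3,4):dx=+1,dy=+3->C; (3,5):dx=-3,dy=+1->D; (3,6):dx=-6,dy=+8->D
  (4,5):dx=-4,dy=-2->C; (4,6):dx=-7,dy=+5->D; (5,6):dx=-3,dy=+7->D
Step 2: C = 7, D = 8, total pairs = 15.
Step 3: tau = (C - D)/(n(n-1)/2) = (7 - 8)/15 = -0.066667.
Step 4: Exact two-sided p-value (enumerate n! = 720 permutations of y under H0): p = 1.000000.
Step 5: alpha = 0.05. fail to reject H0.

tau_b = -0.0667 (C=7, D=8), p = 1.000000, fail to reject H0.


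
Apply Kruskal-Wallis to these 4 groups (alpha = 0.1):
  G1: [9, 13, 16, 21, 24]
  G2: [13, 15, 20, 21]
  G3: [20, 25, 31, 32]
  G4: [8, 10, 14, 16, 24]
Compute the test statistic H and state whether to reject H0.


Step 1: Combine all N = 18 observations and assign midranks.
sorted (value, group, rank): (8,G4,1), (9,G1,2), (10,G4,3), (13,G1,4.5), (13,G2,4.5), (14,G4,6), (15,G2,7), (16,G1,8.5), (16,G4,8.5), (20,G2,10.5), (20,G3,10.5), (21,G1,12.5), (21,G2,12.5), (24,G1,14.5), (24,G4,14.5), (25,G3,16), (31,G3,17), (32,G3,18)
Step 2: Sum ranks within each group.
R_1 = 42 (n_1 = 5)
R_2 = 34.5 (n_2 = 4)
R_3 = 61.5 (n_3 = 4)
R_4 = 33 (n_4 = 5)
Step 3: H = 12/(N(N+1)) * sum(R_i^2/n_i) - 3(N+1)
     = 12/(18*19) * (42^2/5 + 34.5^2/4 + 61.5^2/4 + 33^2/5) - 3*19
     = 0.035088 * 1813.72 - 57
     = 6.639474.
Step 4: Ties present; correction factor C = 1 - 30/(18^3 - 18) = 0.994840. Corrected H = 6.639474 / 0.994840 = 6.673911.
Step 5: Under H0, H ~ chi^2(3); p-value = 0.083051.
Step 6: alpha = 0.1. reject H0.

H = 6.6739, df = 3, p = 0.083051, reject H0.


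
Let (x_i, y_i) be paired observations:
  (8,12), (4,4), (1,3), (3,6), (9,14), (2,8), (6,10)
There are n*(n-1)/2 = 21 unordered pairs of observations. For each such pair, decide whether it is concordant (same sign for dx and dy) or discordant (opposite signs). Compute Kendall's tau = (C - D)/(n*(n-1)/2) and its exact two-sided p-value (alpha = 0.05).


Step 1: Enumerate the 21 unordered pairs (i,j) with i<j and classify each by sign(x_j-x_i) * sign(y_j-y_i).
  (1,2):dx=-4,dy=-8->C; (1,3):dx=-7,dy=-9->C; (1,4):dx=-5,dy=-6->C; (1,5):dx=+1,dy=+2->C
  (1,6):dx=-6,dy=-4->C; (1,7):dx=-2,dy=-2->C; (2,3):dx=-3,dy=-1->C; (2,4):dx=-1,dy=+2->D
  (2,5):dx=+5,dy=+10->C; (2,6):dx=-2,dy=+4->D; (2,7):dx=+2,dy=+6->C; (3,4):dx=+2,dy=+3->C
  (3,5):dx=+8,dy=+11->C; (3,6):dx=+1,dy=+5->C; (3,7):dx=+5,dy=+7->C; (4,5):dx=+6,dy=+8->C
  (4,6):dx=-1,dy=+2->D; (4,7):dx=+3,dy=+4->C; (5,6):dx=-7,dy=-6->C; (5,7):dx=-3,dy=-4->C
  (6,7):dx=+4,dy=+2->C
Step 2: C = 18, D = 3, total pairs = 21.
Step 3: tau = (C - D)/(n(n-1)/2) = (18 - 3)/21 = 0.714286.
Step 4: Exact two-sided p-value (enumerate n! = 5040 permutations of y under H0): p = 0.030159.
Step 5: alpha = 0.05. reject H0.

tau_b = 0.7143 (C=18, D=3), p = 0.030159, reject H0.


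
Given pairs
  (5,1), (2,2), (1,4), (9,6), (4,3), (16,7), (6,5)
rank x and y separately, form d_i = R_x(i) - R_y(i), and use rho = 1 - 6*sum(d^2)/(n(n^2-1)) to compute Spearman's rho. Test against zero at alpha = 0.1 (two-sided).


Step 1: Rank x and y separately (midranks; no ties here).
rank(x): 5->4, 2->2, 1->1, 9->6, 4->3, 16->7, 6->5
rank(y): 1->1, 2->2, 4->4, 6->6, 3->3, 7->7, 5->5
Step 2: d_i = R_x(i) - R_y(i); compute d_i^2.
  (4-1)^2=9, (2-2)^2=0, (1-4)^2=9, (6-6)^2=0, (3-3)^2=0, (7-7)^2=0, (5-5)^2=0
sum(d^2) = 18.
Step 3: rho = 1 - 6*18 / (7*(7^2 - 1)) = 1 - 108/336 = 0.678571.
Step 4: Under H0, t = rho * sqrt((n-2)/(1-rho^2)) = 2.0657 ~ t(5).
Step 5: Two-sided p-value from the t-distribution with 5 df = 0.093750.
Step 6: alpha = 0.1. reject H0.

rho = 0.6786, p = 0.093750, reject H0 at alpha = 0.1.


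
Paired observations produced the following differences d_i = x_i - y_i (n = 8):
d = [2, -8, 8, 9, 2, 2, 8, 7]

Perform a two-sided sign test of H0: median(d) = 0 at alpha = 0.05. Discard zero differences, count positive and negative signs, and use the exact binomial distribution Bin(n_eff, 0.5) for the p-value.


Step 1: Discard zero differences. Original n = 8; n_eff = number of nonzero differences = 8.
Nonzero differences (with sign): +2, -8, +8, +9, +2, +2, +8, +7
Step 2: Count signs: positive = 7, negative = 1.
Step 3: Under H0: P(positive) = 0.5, so the number of positives S ~ Bin(8, 0.5).
Step 4: Two-sided exact p-value = sum of Bin(8,0.5) probabilities at or below the observed probability = 0.070312.
Step 5: alpha = 0.05. fail to reject H0.

n_eff = 8, pos = 7, neg = 1, p = 0.070312, fail to reject H0.


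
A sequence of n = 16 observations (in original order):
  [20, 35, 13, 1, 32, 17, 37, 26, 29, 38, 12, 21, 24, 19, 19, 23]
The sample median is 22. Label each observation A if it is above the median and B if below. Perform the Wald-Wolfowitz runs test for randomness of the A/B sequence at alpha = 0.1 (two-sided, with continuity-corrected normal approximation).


Step 1: Compute median = 22; label A = above, B = below.
Labels in order: BABBABAAAABBABBA  (n_A = 8, n_B = 8)
Step 2: Count runs R = 10.
Step 3: Under H0 (random ordering), E[R] = 2*n_A*n_B/(n_A+n_B) + 1 = 2*8*8/16 + 1 = 9.0000.
        Var[R] = 2*n_A*n_B*(2*n_A*n_B - n_A - n_B) / ((n_A+n_B)^2 * (n_A+n_B-1)) = 14336/3840 = 3.7333.
        SD[R] = 1.9322.
Step 4: Continuity-corrected z = (R - 0.5 - E[R]) / SD[R] = (10 - 0.5 - 9.0000) / 1.9322 = 0.2588.
Step 5: Two-sided p-value via normal approximation = 2*(1 - Phi(|z|)) = 0.795809.
Step 6: alpha = 0.1. fail to reject H0.

R = 10, z = 0.2588, p = 0.795809, fail to reject H0.


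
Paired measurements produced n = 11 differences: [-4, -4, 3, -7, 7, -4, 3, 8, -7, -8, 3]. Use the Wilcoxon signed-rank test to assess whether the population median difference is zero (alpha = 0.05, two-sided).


Step 1: Drop any zero differences (none here) and take |d_i|.
|d| = [4, 4, 3, 7, 7, 4, 3, 8, 7, 8, 3]
Step 2: Midrank |d_i| (ties get averaged ranks).
ranks: |4|->5, |4|->5, |3|->2, |7|->8, |7|->8, |4|->5, |3|->2, |8|->10.5, |7|->8, |8|->10.5, |3|->2
Step 3: Attach original signs; sum ranks with positive sign and with negative sign.
W+ = 2 + 8 + 2 + 10.5 + 2 = 24.5
W- = 5 + 5 + 8 + 5 + 8 + 10.5 = 41.5
(Check: W+ + W- = 66 should equal n(n+1)/2 = 66.)
Step 4: Test statistic W = min(W+, W-) = 24.5.
Step 5: Ties in |d|, so use the tie-corrected normal approximation.
        E[W] = n(n+1)/4 = 11*12/4 = 33.
        Tie groups: |d|=3 (t=3), |d|=4 (t=3), |d|=7 (t=3), |d|=8 (t=2); sum(t^3 - t) = 78.
        Var[W] = n(n+1)(2n+1)/24 - sum(t^3-t)/48 = 3036/24 - 78/48 = 124.875.
        z = (W - E[W]) / sqrt(Var[W]) = (24.5 - 33) / 11.1747 = -0.7606.
        Two-sided p = 2*Phi(z) = 0.446870.
Step 6: alpha = 0.05. fail to reject H0.

W+ = 24.5, W- = 41.5, W = min = 24.5, p = 0.446870, fail to reject H0.


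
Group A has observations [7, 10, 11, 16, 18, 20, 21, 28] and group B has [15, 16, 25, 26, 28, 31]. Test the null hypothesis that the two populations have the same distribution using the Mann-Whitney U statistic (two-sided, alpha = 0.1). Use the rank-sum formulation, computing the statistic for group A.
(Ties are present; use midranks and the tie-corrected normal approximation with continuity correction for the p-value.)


Step 1: Combine and sort all 14 observations; assign midranks.
sorted (value, group): (7,X), (10,X), (11,X), (15,Y), (16,X), (16,Y), (18,X), (20,X), (21,X), (25,Y), (26,Y), (28,X), (28,Y), (31,Y)
ranks: 7->1, 10->2, 11->3, 15->4, 16->5.5, 16->5.5, 18->7, 20->8, 21->9, 25->10, 26->11, 28->12.5, 28->12.5, 31->14
Step 2: Rank sum for X: R1 = 1 + 2 + 3 + 5.5 + 7 + 8 + 9 + 12.5 = 48.
Step 3: U_X = R1 - n1(n1+1)/2 = 48 - 8*9/2 = 48 - 36 = 12.
       U_Y = n1*n2 - U_X = 48 - 12 = 36.
Step 4: Ties are present, so use the tie-corrected normal approximation (with continuity correction) for the p-value.
Step 5: p-value = 0.136773; compare to alpha = 0.1. fail to reject H0.

U_X = 12, p = 0.136773, fail to reject H0 at alpha = 0.1.


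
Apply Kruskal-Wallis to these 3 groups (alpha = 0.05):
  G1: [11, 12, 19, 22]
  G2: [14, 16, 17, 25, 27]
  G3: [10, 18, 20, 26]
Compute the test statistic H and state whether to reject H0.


Step 1: Combine all N = 13 observations and assign midranks.
sorted (value, group, rank): (10,G3,1), (11,G1,2), (12,G1,3), (14,G2,4), (16,G2,5), (17,G2,6), (18,G3,7), (19,G1,8), (20,G3,9), (22,G1,10), (25,G2,11), (26,G3,12), (27,G2,13)
Step 2: Sum ranks within each group.
R_1 = 23 (n_1 = 4)
R_2 = 39 (n_2 = 5)
R_3 = 29 (n_3 = 4)
Step 3: H = 12/(N(N+1)) * sum(R_i^2/n_i) - 3(N+1)
     = 12/(13*14) * (23^2/4 + 39^2/5 + 29^2/4) - 3*14
     = 0.065934 * 646.7 - 42
     = 0.639560.
Step 4: No ties, so H is used without correction.
Step 5: Under H0, H ~ chi^2(2); p-value = 0.726309.
Step 6: alpha = 0.05. fail to reject H0.

H = 0.6396, df = 2, p = 0.726309, fail to reject H0.


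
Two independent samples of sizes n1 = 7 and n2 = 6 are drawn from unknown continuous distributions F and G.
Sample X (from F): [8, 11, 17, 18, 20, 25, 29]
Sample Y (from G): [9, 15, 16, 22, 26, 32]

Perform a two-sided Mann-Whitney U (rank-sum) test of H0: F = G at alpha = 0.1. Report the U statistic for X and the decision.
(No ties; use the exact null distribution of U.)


Step 1: Combine and sort all 13 observations; assign midranks.
sorted (value, group): (8,X), (9,Y), (11,X), (15,Y), (16,Y), (17,X), (18,X), (20,X), (22,Y), (25,X), (26,Y), (29,X), (32,Y)
ranks: 8->1, 9->2, 11->3, 15->4, 16->5, 17->6, 18->7, 20->8, 22->9, 25->10, 26->11, 29->12, 32->13
Step 2: Rank sum for X: R1 = 1 + 3 + 6 + 7 + 8 + 10 + 12 = 47.
Step 3: U_X = R1 - n1(n1+1)/2 = 47 - 7*8/2 = 47 - 28 = 19.
       U_Y = n1*n2 - U_X = 42 - 19 = 23.
Step 4: No ties, so the exact null distribution of U (based on enumerating the C(13,7) = 1716 equally likely rank assignments) gives the two-sided p-value.
Step 5: p-value = 0.835664; compare to alpha = 0.1. fail to reject H0.

U_X = 19, p = 0.835664, fail to reject H0 at alpha = 0.1.


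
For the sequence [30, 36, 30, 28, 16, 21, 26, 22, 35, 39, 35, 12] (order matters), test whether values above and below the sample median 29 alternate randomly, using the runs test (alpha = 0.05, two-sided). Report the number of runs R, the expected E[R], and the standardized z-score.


Step 1: Compute median = 29; label A = above, B = below.
Labels in order: AAABBBBBAAAB  (n_A = 6, n_B = 6)
Step 2: Count runs R = 4.
Step 3: Under H0 (random ordering), E[R] = 2*n_A*n_B/(n_A+n_B) + 1 = 2*6*6/12 + 1 = 7.0000.
        Var[R] = 2*n_A*n_B*(2*n_A*n_B - n_A - n_B) / ((n_A+n_B)^2 * (n_A+n_B-1)) = 4320/1584 = 2.7273.
        SD[R] = 1.6514.
Step 4: Continuity-corrected z = (R + 0.5 - E[R]) / SD[R] = (4 + 0.5 - 7.0000) / 1.6514 = -1.5138.
Step 5: Two-sided p-value via normal approximation = 2*(1 - Phi(|z|)) = 0.130070.
Step 6: alpha = 0.05. fail to reject H0.

R = 4, z = -1.5138, p = 0.130070, fail to reject H0.


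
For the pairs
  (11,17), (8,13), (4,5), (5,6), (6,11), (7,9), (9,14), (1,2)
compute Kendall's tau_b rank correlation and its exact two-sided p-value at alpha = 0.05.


Step 1: Enumerate the 28 unordered pairs (i,j) with i<j and classify each by sign(x_j-x_i) * sign(y_j-y_i).
  (1,2):dx=-3,dy=-4->C; (1,3):dx=-7,dy=-12->C; (1,4):dx=-6,dy=-11->C; (1,5):dx=-5,dy=-6->C
  (1,6):dx=-4,dy=-8->C; (1,7):dx=-2,dy=-3->C; (1,8):dx=-10,dy=-15->C; (2,3):dx=-4,dy=-8->C
  (2,4):dx=-3,dy=-7->C; (2,5):dx=-2,dy=-2->C; (2,6):dx=-1,dy=-4->C; (2,7):dx=+1,dy=+1->C
  (2,8):dx=-7,dy=-11->C; (3,4):dx=+1,dy=+1->C; (3,5):dx=+2,dy=+6->C; (3,6):dx=+3,dy=+4->C
  (3,7):dx=+5,dy=+9->C; (3,8):dx=-3,dy=-3->C; (4,5):dx=+1,dy=+5->C; (4,6):dx=+2,dy=+3->C
  (4,7):dx=+4,dy=+8->C; (4,8):dx=-4,dy=-4->C; (5,6):dx=+1,dy=-2->D; (5,7):dx=+3,dy=+3->C
  (5,8):dx=-5,dy=-9->C; (6,7):dx=+2,dy=+5->C; (6,8):dx=-6,dy=-7->C; (7,8):dx=-8,dy=-12->C
Step 2: C = 27, D = 1, total pairs = 28.
Step 3: tau = (C - D)/(n(n-1)/2) = (27 - 1)/28 = 0.928571.
Step 4: Exact two-sided p-value (enumerate n! = 40320 permutations of y under H0): p = 0.000397.
Step 5: alpha = 0.05. reject H0.

tau_b = 0.9286 (C=27, D=1), p = 0.000397, reject H0.


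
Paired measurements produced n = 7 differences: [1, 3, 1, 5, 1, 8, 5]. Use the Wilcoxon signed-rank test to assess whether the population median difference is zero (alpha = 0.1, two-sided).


Step 1: Drop any zero differences (none here) and take |d_i|.
|d| = [1, 3, 1, 5, 1, 8, 5]
Step 2: Midrank |d_i| (ties get averaged ranks).
ranks: |1|->2, |3|->4, |1|->2, |5|->5.5, |1|->2, |8|->7, |5|->5.5
Step 3: Attach original signs; sum ranks with positive sign and with negative sign.
W+ = 2 + 4 + 2 + 5.5 + 2 + 7 + 5.5 = 28
W- = 0 = 0
(Check: W+ + W- = 28 should equal n(n+1)/2 = 28.)
Step 4: Test statistic W = min(W+, W-) = 0.
Step 5: Ties in |d|, so use the tie-corrected normal approximation.
        E[W] = n(n+1)/4 = 7*8/4 = 14.
        Tie groups: |d|=1 (t=3), |d|=5 (t=2); sum(t^3 - t) = 30.
        Var[W] = n(n+1)(2n+1)/24 - sum(t^3-t)/48 = 840/24 - 30/48 = 34.375.
        z = (W - E[W]) / sqrt(Var[W]) = (0 - 14) / 5.8630 = -2.3878.
        Two-sided p = 2*Phi(z) = 0.016947.
Step 6: alpha = 0.1. reject H0.

W+ = 28, W- = 0, W = min = 0, p = 0.016947, reject H0.


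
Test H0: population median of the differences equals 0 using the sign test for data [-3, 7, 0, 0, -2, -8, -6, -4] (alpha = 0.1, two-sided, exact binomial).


Step 1: Discard zero differences. Original n = 8; n_eff = number of nonzero differences = 6.
Nonzero differences (with sign): -3, +7, -2, -8, -6, -4
Step 2: Count signs: positive = 1, negative = 5.
Step 3: Under H0: P(positive) = 0.5, so the number of positives S ~ Bin(6, 0.5).
Step 4: Two-sided exact p-value = sum of Bin(6,0.5) probabilities at or below the observed probability = 0.218750.
Step 5: alpha = 0.1. fail to reject H0.

n_eff = 6, pos = 1, neg = 5, p = 0.218750, fail to reject H0.


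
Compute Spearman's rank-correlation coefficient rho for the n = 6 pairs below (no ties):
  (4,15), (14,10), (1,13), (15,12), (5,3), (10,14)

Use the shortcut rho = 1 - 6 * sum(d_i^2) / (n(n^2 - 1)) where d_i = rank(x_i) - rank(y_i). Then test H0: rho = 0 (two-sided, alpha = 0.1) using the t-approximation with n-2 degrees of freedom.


Step 1: Rank x and y separately (midranks; no ties here).
rank(x): 4->2, 14->5, 1->1, 15->6, 5->3, 10->4
rank(y): 15->6, 10->2, 13->4, 12->3, 3->1, 14->5
Step 2: d_i = R_x(i) - R_y(i); compute d_i^2.
  (2-6)^2=16, (5-2)^2=9, (1-4)^2=9, (6-3)^2=9, (3-1)^2=4, (4-5)^2=1
sum(d^2) = 48.
Step 3: rho = 1 - 6*48 / (6*(6^2 - 1)) = 1 - 288/210 = -0.371429.
Step 4: Under H0, t = rho * sqrt((n-2)/(1-rho^2)) = -0.8001 ~ t(4).
Step 5: Two-sided p-value from the t-distribution with 4 df = 0.468478.
Step 6: alpha = 0.1. fail to reject H0.

rho = -0.3714, p = 0.468478, fail to reject H0 at alpha = 0.1.


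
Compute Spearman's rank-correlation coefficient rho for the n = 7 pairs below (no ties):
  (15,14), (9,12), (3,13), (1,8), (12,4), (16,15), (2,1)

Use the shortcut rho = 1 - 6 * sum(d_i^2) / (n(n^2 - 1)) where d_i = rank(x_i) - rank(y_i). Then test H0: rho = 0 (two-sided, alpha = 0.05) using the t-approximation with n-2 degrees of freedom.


Step 1: Rank x and y separately (midranks; no ties here).
rank(x): 15->6, 9->4, 3->3, 1->1, 12->5, 16->7, 2->2
rank(y): 14->6, 12->4, 13->5, 8->3, 4->2, 15->7, 1->1
Step 2: d_i = R_x(i) - R_y(i); compute d_i^2.
  (6-6)^2=0, (4-4)^2=0, (3-5)^2=4, (1-3)^2=4, (5-2)^2=9, (7-7)^2=0, (2-1)^2=1
sum(d^2) = 18.
Step 3: rho = 1 - 6*18 / (7*(7^2 - 1)) = 1 - 108/336 = 0.678571.
Step 4: Under H0, t = rho * sqrt((n-2)/(1-rho^2)) = 2.0657 ~ t(5).
Step 5: Two-sided p-value from the t-distribution with 5 df = 0.093750.
Step 6: alpha = 0.05. fail to reject H0.

rho = 0.6786, p = 0.093750, fail to reject H0 at alpha = 0.05.


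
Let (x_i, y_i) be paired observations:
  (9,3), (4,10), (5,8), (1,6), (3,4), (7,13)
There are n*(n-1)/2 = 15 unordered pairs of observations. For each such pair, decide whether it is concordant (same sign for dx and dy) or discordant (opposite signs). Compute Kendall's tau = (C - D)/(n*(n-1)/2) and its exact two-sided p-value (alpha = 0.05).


Step 1: Enumerate the 15 unordered pairs (i,j) with i<j and classify each by sign(x_j-x_i) * sign(y_j-y_i).
  (1,2):dx=-5,dy=+7->D; (1,3):dx=-4,dy=+5->D; (1,4):dx=-8,dy=+3->D; (1,5):dx=-6,dy=+1->D
  (1,6):dx=-2,dy=+10->D; (2,3):dx=+1,dy=-2->D; (2,4):dx=-3,dy=-4->C; (2,5):dx=-1,dy=-6->C
  (2,6):dx=+3,dy=+3->C; (3,4):dx=-4,dy=-2->C; (3,5):dx=-2,dy=-4->C; (3,6):dx=+2,dy=+5->C
  (4,5):dx=+2,dy=-2->D; (4,6):dx=+6,dy=+7->C; (5,6):dx=+4,dy=+9->C
Step 2: C = 8, D = 7, total pairs = 15.
Step 3: tau = (C - D)/(n(n-1)/2) = (8 - 7)/15 = 0.066667.
Step 4: Exact two-sided p-value (enumerate n! = 720 permutations of y under H0): p = 1.000000.
Step 5: alpha = 0.05. fail to reject H0.

tau_b = 0.0667 (C=8, D=7), p = 1.000000, fail to reject H0.


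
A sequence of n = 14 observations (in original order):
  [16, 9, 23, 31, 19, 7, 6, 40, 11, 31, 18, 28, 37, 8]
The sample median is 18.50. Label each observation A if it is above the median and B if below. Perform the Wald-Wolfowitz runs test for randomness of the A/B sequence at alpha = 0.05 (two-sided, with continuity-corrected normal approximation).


Step 1: Compute median = 18.50; label A = above, B = below.
Labels in order: BBAAABBABABAAB  (n_A = 7, n_B = 7)
Step 2: Count runs R = 9.
Step 3: Under H0 (random ordering), E[R] = 2*n_A*n_B/(n_A+n_B) + 1 = 2*7*7/14 + 1 = 8.0000.
        Var[R] = 2*n_A*n_B*(2*n_A*n_B - n_A - n_B) / ((n_A+n_B)^2 * (n_A+n_B-1)) = 8232/2548 = 3.2308.
        SD[R] = 1.7974.
Step 4: Continuity-corrected z = (R - 0.5 - E[R]) / SD[R] = (9 - 0.5 - 8.0000) / 1.7974 = 0.2782.
Step 5: Two-sided p-value via normal approximation = 2*(1 - Phi(|z|)) = 0.780879.
Step 6: alpha = 0.05. fail to reject H0.

R = 9, z = 0.2782, p = 0.780879, fail to reject H0.


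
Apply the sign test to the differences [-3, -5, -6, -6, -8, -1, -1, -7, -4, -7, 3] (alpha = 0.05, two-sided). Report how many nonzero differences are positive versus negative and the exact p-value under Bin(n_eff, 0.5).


Step 1: Discard zero differences. Original n = 11; n_eff = number of nonzero differences = 11.
Nonzero differences (with sign): -3, -5, -6, -6, -8, -1, -1, -7, -4, -7, +3
Step 2: Count signs: positive = 1, negative = 10.
Step 3: Under H0: P(positive) = 0.5, so the number of positives S ~ Bin(11, 0.5).
Step 4: Two-sided exact p-value = sum of Bin(11,0.5) probabilities at or below the observed probability = 0.011719.
Step 5: alpha = 0.05. reject H0.

n_eff = 11, pos = 1, neg = 10, p = 0.011719, reject H0.


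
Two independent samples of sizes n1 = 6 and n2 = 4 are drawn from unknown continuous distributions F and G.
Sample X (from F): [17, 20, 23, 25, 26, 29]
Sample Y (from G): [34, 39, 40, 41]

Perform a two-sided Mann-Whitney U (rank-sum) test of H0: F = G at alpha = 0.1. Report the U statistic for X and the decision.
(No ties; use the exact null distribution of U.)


Step 1: Combine and sort all 10 observations; assign midranks.
sorted (value, group): (17,X), (20,X), (23,X), (25,X), (26,X), (29,X), (34,Y), (39,Y), (40,Y), (41,Y)
ranks: 17->1, 20->2, 23->3, 25->4, 26->5, 29->6, 34->7, 39->8, 40->9, 41->10
Step 2: Rank sum for X: R1 = 1 + 2 + 3 + 4 + 5 + 6 = 21.
Step 3: U_X = R1 - n1(n1+1)/2 = 21 - 6*7/2 = 21 - 21 = 0.
       U_Y = n1*n2 - U_X = 24 - 0 = 24.
Step 4: No ties, so the exact null distribution of U (based on enumerating the C(10,6) = 210 equally likely rank assignments) gives the two-sided p-value.
Step 5: p-value = 0.009524; compare to alpha = 0.1. reject H0.

U_X = 0, p = 0.009524, reject H0 at alpha = 0.1.


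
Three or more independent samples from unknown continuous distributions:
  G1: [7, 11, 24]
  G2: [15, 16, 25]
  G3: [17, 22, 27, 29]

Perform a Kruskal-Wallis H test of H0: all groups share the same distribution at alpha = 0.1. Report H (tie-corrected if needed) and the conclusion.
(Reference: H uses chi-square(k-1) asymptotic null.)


Step 1: Combine all N = 10 observations and assign midranks.
sorted (value, group, rank): (7,G1,1), (11,G1,2), (15,G2,3), (16,G2,4), (17,G3,5), (22,G3,6), (24,G1,7), (25,G2,8), (27,G3,9), (29,G3,10)
Step 2: Sum ranks within each group.
R_1 = 10 (n_1 = 3)
R_2 = 15 (n_2 = 3)
R_3 = 30 (n_3 = 4)
Step 3: H = 12/(N(N+1)) * sum(R_i^2/n_i) - 3(N+1)
     = 12/(10*11) * (10^2/3 + 15^2/3 + 30^2/4) - 3*11
     = 0.109091 * 333.333 - 33
     = 3.363636.
Step 4: No ties, so H is used without correction.
Step 5: Under H0, H ~ chi^2(2); p-value = 0.186035.
Step 6: alpha = 0.1. fail to reject H0.

H = 3.3636, df = 2, p = 0.186035, fail to reject H0.


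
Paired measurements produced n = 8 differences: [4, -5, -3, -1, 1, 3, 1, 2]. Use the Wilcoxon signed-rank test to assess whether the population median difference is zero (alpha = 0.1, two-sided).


Step 1: Drop any zero differences (none here) and take |d_i|.
|d| = [4, 5, 3, 1, 1, 3, 1, 2]
Step 2: Midrank |d_i| (ties get averaged ranks).
ranks: |4|->7, |5|->8, |3|->5.5, |1|->2, |1|->2, |3|->5.5, |1|->2, |2|->4
Step 3: Attach original signs; sum ranks with positive sign and with negative sign.
W+ = 7 + 2 + 5.5 + 2 + 4 = 20.5
W- = 8 + 5.5 + 2 = 15.5
(Check: W+ + W- = 36 should equal n(n+1)/2 = 36.)
Step 4: Test statistic W = min(W+, W-) = 15.5.
Step 5: Ties in |d|, so use the tie-corrected normal approximation.
        E[W] = n(n+1)/4 = 8*9/4 = 18.
        Tie groups: |d|=1 (t=3), |d|=3 (t=2); sum(t^3 - t) = 30.
        Var[W] = n(n+1)(2n+1)/24 - sum(t^3-t)/48 = 1224/24 - 30/48 = 50.375.
        z = (W - E[W]) / sqrt(Var[W]) = (15.5 - 18) / 7.0975 = -0.3522.
        Two-sided p = 2*Phi(z) = 0.724662.
Step 6: alpha = 0.1. fail to reject H0.

W+ = 20.5, W- = 15.5, W = min = 15.5, p = 0.724662, fail to reject H0.


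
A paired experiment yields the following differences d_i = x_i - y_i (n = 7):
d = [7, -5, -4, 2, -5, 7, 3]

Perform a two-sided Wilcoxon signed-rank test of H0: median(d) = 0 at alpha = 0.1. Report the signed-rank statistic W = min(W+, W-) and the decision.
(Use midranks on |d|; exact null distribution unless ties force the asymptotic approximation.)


Step 1: Drop any zero differences (none here) and take |d_i|.
|d| = [7, 5, 4, 2, 5, 7, 3]
Step 2: Midrank |d_i| (ties get averaged ranks).
ranks: |7|->6.5, |5|->4.5, |4|->3, |2|->1, |5|->4.5, |7|->6.5, |3|->2
Step 3: Attach original signs; sum ranks with positive sign and with negative sign.
W+ = 6.5 + 1 + 6.5 + 2 = 16
W- = 4.5 + 3 + 4.5 = 12
(Check: W+ + W- = 28 should equal n(n+1)/2 = 28.)
Step 4: Test statistic W = min(W+, W-) = 12.
Step 5: Ties in |d|, so use the tie-corrected normal approximation.
        E[W] = n(n+1)/4 = 7*8/4 = 14.
        Tie groups: |d|=5 (t=2), |d|=7 (t=2); sum(t^3 - t) = 12.
        Var[W] = n(n+1)(2n+1)/24 - sum(t^3-t)/48 = 840/24 - 12/48 = 34.75.
        z = (W - E[W]) / sqrt(Var[W]) = (12 - 14) / 5.8949 = -0.3393.
        Two-sided p = 2*Phi(z) = 0.734402.
Step 6: alpha = 0.1. fail to reject H0.

W+ = 16, W- = 12, W = min = 12, p = 0.734402, fail to reject H0.


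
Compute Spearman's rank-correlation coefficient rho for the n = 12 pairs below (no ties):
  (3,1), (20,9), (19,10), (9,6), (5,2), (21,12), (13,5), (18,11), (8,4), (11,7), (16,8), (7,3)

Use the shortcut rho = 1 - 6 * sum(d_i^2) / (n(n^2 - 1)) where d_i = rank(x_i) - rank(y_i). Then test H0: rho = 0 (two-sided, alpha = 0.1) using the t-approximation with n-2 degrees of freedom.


Step 1: Rank x and y separately (midranks; no ties here).
rank(x): 3->1, 20->11, 19->10, 9->5, 5->2, 21->12, 13->7, 18->9, 8->4, 11->6, 16->8, 7->3
rank(y): 1->1, 9->9, 10->10, 6->6, 2->2, 12->12, 5->5, 11->11, 4->4, 7->7, 8->8, 3->3
Step 2: d_i = R_x(i) - R_y(i); compute d_i^2.
  (1-1)^2=0, (11-9)^2=4, (10-10)^2=0, (5-6)^2=1, (2-2)^2=0, (12-12)^2=0, (7-5)^2=4, (9-11)^2=4, (4-4)^2=0, (6-7)^2=1, (8-8)^2=0, (3-3)^2=0
sum(d^2) = 14.
Step 3: rho = 1 - 6*14 / (12*(12^2 - 1)) = 1 - 84/1716 = 0.951049.
Step 4: Under H0, t = rho * sqrt((n-2)/(1-rho^2)) = 9.7317 ~ t(10).
Step 5: Two-sided p-value from the t-distribution with 10 df = 0.000002.
Step 6: alpha = 0.1. reject H0.

rho = 0.9510, p = 0.000002, reject H0 at alpha = 0.1.


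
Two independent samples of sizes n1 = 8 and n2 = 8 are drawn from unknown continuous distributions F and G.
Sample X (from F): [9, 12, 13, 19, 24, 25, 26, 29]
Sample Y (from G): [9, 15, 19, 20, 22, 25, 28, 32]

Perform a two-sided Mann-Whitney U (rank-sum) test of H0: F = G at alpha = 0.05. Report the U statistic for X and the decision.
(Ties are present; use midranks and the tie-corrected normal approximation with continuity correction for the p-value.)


Step 1: Combine and sort all 16 observations; assign midranks.
sorted (value, group): (9,X), (9,Y), (12,X), (13,X), (15,Y), (19,X), (19,Y), (20,Y), (22,Y), (24,X), (25,X), (25,Y), (26,X), (28,Y), (29,X), (32,Y)
ranks: 9->1.5, 9->1.5, 12->3, 13->4, 15->5, 19->6.5, 19->6.5, 20->8, 22->9, 24->10, 25->11.5, 25->11.5, 26->13, 28->14, 29->15, 32->16
Step 2: Rank sum for X: R1 = 1.5 + 3 + 4 + 6.5 + 10 + 11.5 + 13 + 15 = 64.5.
Step 3: U_X = R1 - n1(n1+1)/2 = 64.5 - 8*9/2 = 64.5 - 36 = 28.5.
       U_Y = n1*n2 - U_X = 64 - 28.5 = 35.5.
Step 4: Ties are present, so use the tie-corrected normal approximation (with continuity correction) for the p-value.
Step 5: p-value = 0.752184; compare to alpha = 0.05. fail to reject H0.

U_X = 28.5, p = 0.752184, fail to reject H0 at alpha = 0.05.


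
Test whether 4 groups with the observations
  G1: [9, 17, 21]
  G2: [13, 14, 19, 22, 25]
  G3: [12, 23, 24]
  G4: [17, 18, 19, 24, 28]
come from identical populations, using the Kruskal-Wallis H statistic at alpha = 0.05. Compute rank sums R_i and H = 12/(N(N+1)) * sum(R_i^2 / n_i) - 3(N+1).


Step 1: Combine all N = 16 observations and assign midranks.
sorted (value, group, rank): (9,G1,1), (12,G3,2), (13,G2,3), (14,G2,4), (17,G1,5.5), (17,G4,5.5), (18,G4,7), (19,G2,8.5), (19,G4,8.5), (21,G1,10), (22,G2,11), (23,G3,12), (24,G3,13.5), (24,G4,13.5), (25,G2,15), (28,G4,16)
Step 2: Sum ranks within each group.
R_1 = 16.5 (n_1 = 3)
R_2 = 41.5 (n_2 = 5)
R_3 = 27.5 (n_3 = 3)
R_4 = 50.5 (n_4 = 5)
Step 3: H = 12/(N(N+1)) * sum(R_i^2/n_i) - 3(N+1)
     = 12/(16*17) * (16.5^2/3 + 41.5^2/5 + 27.5^2/3 + 50.5^2/5) - 3*17
     = 0.044118 * 1197.33 - 51
     = 1.823529.
Step 4: Ties present; correction factor C = 1 - 18/(16^3 - 16) = 0.995588. Corrected H = 1.823529 / 0.995588 = 1.831610.
Step 5: Under H0, H ~ chi^2(3); p-value = 0.608081.
Step 6: alpha = 0.05. fail to reject H0.

H = 1.8316, df = 3, p = 0.608081, fail to reject H0.


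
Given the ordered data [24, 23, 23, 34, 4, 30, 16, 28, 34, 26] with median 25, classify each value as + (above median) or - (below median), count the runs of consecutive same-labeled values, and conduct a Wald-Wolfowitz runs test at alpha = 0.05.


Step 1: Compute median = 25; label A = above, B = below.
Labels in order: BBBABABAAA  (n_A = 5, n_B = 5)
Step 2: Count runs R = 6.
Step 3: Under H0 (random ordering), E[R] = 2*n_A*n_B/(n_A+n_B) + 1 = 2*5*5/10 + 1 = 6.0000.
        Var[R] = 2*n_A*n_B*(2*n_A*n_B - n_A - n_B) / ((n_A+n_B)^2 * (n_A+n_B-1)) = 2000/900 = 2.2222.
        SD[R] = 1.4907.
Step 4: R = E[R], so z = 0 with no continuity correction.
Step 5: Two-sided p-value via normal approximation = 2*(1 - Phi(|z|)) = 1.000000.
Step 6: alpha = 0.05. fail to reject H0.

R = 6, z = 0.0000, p = 1.000000, fail to reject H0.


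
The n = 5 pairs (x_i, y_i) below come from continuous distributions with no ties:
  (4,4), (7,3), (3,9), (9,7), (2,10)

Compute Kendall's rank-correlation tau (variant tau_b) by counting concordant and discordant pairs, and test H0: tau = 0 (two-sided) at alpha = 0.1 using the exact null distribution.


Step 1: Enumerate the 10 unordered pairs (i,j) with i<j and classify each by sign(x_j-x_i) * sign(y_j-y_i).
  (1,2):dx=+3,dy=-1->D; (1,3):dx=-1,dy=+5->D; (1,4):dx=+5,dy=+3->C; (1,5):dx=-2,dy=+6->D
  (2,3):dx=-4,dy=+6->D; (2,4):dx=+2,dy=+4->C; (2,5):dx=-5,dy=+7->D; (3,4):dx=+6,dy=-2->D
  (3,5):dx=-1,dy=+1->D; (4,5):dx=-7,dy=+3->D
Step 2: C = 2, D = 8, total pairs = 10.
Step 3: tau = (C - D)/(n(n-1)/2) = (2 - 8)/10 = -0.600000.
Step 4: Exact two-sided p-value (enumerate n! = 120 permutations of y under H0): p = 0.233333.
Step 5: alpha = 0.1. fail to reject H0.

tau_b = -0.6000 (C=2, D=8), p = 0.233333, fail to reject H0.


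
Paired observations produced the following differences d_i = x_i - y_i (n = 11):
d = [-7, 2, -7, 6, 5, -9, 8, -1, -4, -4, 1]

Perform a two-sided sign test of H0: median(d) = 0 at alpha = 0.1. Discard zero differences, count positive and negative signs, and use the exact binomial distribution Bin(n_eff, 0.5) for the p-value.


Step 1: Discard zero differences. Original n = 11; n_eff = number of nonzero differences = 11.
Nonzero differences (with sign): -7, +2, -7, +6, +5, -9, +8, -1, -4, -4, +1
Step 2: Count signs: positive = 5, negative = 6.
Step 3: Under H0: P(positive) = 0.5, so the number of positives S ~ Bin(11, 0.5).
Step 4: Two-sided exact p-value = sum of Bin(11,0.5) probabilities at or below the observed probability = 1.000000.
Step 5: alpha = 0.1. fail to reject H0.

n_eff = 11, pos = 5, neg = 6, p = 1.000000, fail to reject H0.


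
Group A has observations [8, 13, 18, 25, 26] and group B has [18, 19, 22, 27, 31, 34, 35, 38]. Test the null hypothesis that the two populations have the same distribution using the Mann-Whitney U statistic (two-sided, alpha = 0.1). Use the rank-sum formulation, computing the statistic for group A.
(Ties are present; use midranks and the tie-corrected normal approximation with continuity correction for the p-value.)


Step 1: Combine and sort all 13 observations; assign midranks.
sorted (value, group): (8,X), (13,X), (18,X), (18,Y), (19,Y), (22,Y), (25,X), (26,X), (27,Y), (31,Y), (34,Y), (35,Y), (38,Y)
ranks: 8->1, 13->2, 18->3.5, 18->3.5, 19->5, 22->6, 25->7, 26->8, 27->9, 31->10, 34->11, 35->12, 38->13
Step 2: Rank sum for X: R1 = 1 + 2 + 3.5 + 7 + 8 = 21.5.
Step 3: U_X = R1 - n1(n1+1)/2 = 21.5 - 5*6/2 = 21.5 - 15 = 6.5.
       U_Y = n1*n2 - U_X = 40 - 6.5 = 33.5.
Step 4: Ties are present, so use the tie-corrected normal approximation (with continuity correction) for the p-value.
Step 5: p-value = 0.056699; compare to alpha = 0.1. reject H0.

U_X = 6.5, p = 0.056699, reject H0 at alpha = 0.1.


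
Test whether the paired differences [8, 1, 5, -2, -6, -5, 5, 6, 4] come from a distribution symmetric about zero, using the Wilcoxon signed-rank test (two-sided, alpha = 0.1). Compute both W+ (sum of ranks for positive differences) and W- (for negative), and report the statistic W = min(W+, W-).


Step 1: Drop any zero differences (none here) and take |d_i|.
|d| = [8, 1, 5, 2, 6, 5, 5, 6, 4]
Step 2: Midrank |d_i| (ties get averaged ranks).
ranks: |8|->9, |1|->1, |5|->5, |2|->2, |6|->7.5, |5|->5, |5|->5, |6|->7.5, |4|->3
Step 3: Attach original signs; sum ranks with positive sign and with negative sign.
W+ = 9 + 1 + 5 + 5 + 7.5 + 3 = 30.5
W- = 2 + 7.5 + 5 = 14.5
(Check: W+ + W- = 45 should equal n(n+1)/2 = 45.)
Step 4: Test statistic W = min(W+, W-) = 14.5.
Step 5: Ties in |d|, so use the tie-corrected normal approximation.
        E[W] = n(n+1)/4 = 9*10/4 = 22.5.
        Tie groups: |d|=5 (t=3), |d|=6 (t=2); sum(t^3 - t) = 30.
        Var[W] = n(n+1)(2n+1)/24 - sum(t^3-t)/48 = 1710/24 - 30/48 = 70.625.
        z = (W - E[W]) / sqrt(Var[W]) = (14.5 - 22.5) / 8.4039 = -0.9519.
        Two-sided p = 2*Phi(z) = 0.341126.
Step 6: alpha = 0.1. fail to reject H0.

W+ = 30.5, W- = 14.5, W = min = 14.5, p = 0.341126, fail to reject H0.
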